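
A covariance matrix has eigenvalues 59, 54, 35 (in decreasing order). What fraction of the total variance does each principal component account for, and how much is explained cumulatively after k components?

Step 1 — total variance = trace(Sigma) = Σ λ_i = 59 + 54 + 35 = 148.

Step 2 — fraction explained by component i = λ_i / Σ λ:
  PC1: 59/148 = 0.3986
  PC2: 54/148 = 0.3649
  PC3: 35/148 = 0.2365

Step 3 — cumulative fraction after k components = (λ_1 + ... + λ_k) / Σ λ:
  k = 1: 59/148 = 0.3986
  k = 2: (59 + 54)/148 = 113/148 = 0.7635
  k = 3: (59 + 54 + 35)/148 = 148/148 = 1

Summary (fraction, with percent):

explained: PC1 0.3986 (39.86%), PC2 0.3649 (36.49%), PC3 0.2365 (23.65%);  cumulative: 0.3986, 0.7635, 1


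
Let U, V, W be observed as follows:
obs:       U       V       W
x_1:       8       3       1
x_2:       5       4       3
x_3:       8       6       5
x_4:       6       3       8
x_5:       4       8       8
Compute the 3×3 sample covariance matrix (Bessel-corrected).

Step 1 — column means:
  mean(U) = (8 + 5 + 8 + 6 + 4) / 5 = 31/5 = 6.2
  mean(V) = (3 + 4 + 6 + 3 + 8) / 5 = 24/5 = 4.8
  mean(W) = (1 + 3 + 5 + 8 + 8) / 5 = 25/5 = 5

Step 2 — sample covariance S[i,j] = (1/(n-1)) · Σ_k (x_{k,i} - mean_i) · (x_{k,j} - mean_j), with n-1 = 4.
  S[U,U] = ((1.8)·(1.8) + (-1.2)·(-1.2) + (1.8)·(1.8) + (-0.2)·(-0.2) + (-2.2)·(-2.2)) / 4 = 12.8/4 = 3.2
  S[U,V] = ((1.8)·(-1.8) + (-1.2)·(-0.8) + (1.8)·(1.2) + (-0.2)·(-1.8) + (-2.2)·(3.2)) / 4 = -6.8/4 = -1.7
  S[U,W] = ((1.8)·(-4) + (-1.2)·(-2) + (1.8)·(0) + (-0.2)·(3) + (-2.2)·(3)) / 4 = -12/4 = -3
  S[V,V] = ((-1.8)·(-1.8) + (-0.8)·(-0.8) + (1.2)·(1.2) + (-1.8)·(-1.8) + (3.2)·(3.2)) / 4 = 18.8/4 = 4.7
  S[V,W] = ((-1.8)·(-4) + (-0.8)·(-2) + (1.2)·(0) + (-1.8)·(3) + (3.2)·(3)) / 4 = 13/4 = 3.25
  S[W,W] = ((-4)·(-4) + (-2)·(-2) + (0)·(0) + (3)·(3) + (3)·(3)) / 4 = 38/4 = 9.5

S is symmetric (S[j,i] = S[i,j]). Assembling:

S = [[3.2, -1.7, -3],
 [-1.7, 4.7, 3.25],
 [-3, 3.25, 9.5]]


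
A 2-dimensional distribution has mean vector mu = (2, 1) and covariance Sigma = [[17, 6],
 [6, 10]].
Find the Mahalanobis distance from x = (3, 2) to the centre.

Step 1 — centre the observation: (x - mu) = (1, 1).

Step 2 — invert Sigma. det(Sigma) = 17·10 - (6)² = 134.
  Sigma^{-1} = (1/det) · [[d, -b], [-b, a]] = [[0.0746, -0.0448],
 [-0.0448, 0.1269]].

Step 3 — form the quadratic (x - mu)^T · Sigma^{-1} · (x - mu):
  Sigma^{-1} · (x - mu) = (0.0299, 0.0821).
  (x - mu)^T · [Sigma^{-1} · (x - mu)] = (1)·(0.0299) + (1)·(0.0821) = 0.1119.

Step 4 — take square root: d = √(0.1119) ≈ 0.3346.

d(x, mu) = √(0.1119) ≈ 0.3346


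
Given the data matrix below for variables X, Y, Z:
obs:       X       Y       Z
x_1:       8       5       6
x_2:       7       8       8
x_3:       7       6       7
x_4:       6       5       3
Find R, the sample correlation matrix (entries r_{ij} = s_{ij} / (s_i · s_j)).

Step 1 — column means:
  mean(X) = (8 + 7 + 7 + 6) / 4 = 28/4 = 7
  mean(Y) = (5 + 8 + 6 + 5) / 4 = 24/4 = 6
  mean(Z) = (6 + 8 + 7 + 3) / 4 = 24/4 = 6

Step 2 — sample variances and covariances s[i,j] = (1/(n-1)) · Σ_k (x_{k,i} - mean_i) · (x_{k,j} - mean_j), with n-1 = 3:
  s[X,X] = ((1)·(1) + (0)·(0) + (0)·(0) + (-1)·(-1)) / 3 = 2/3 = 0.6667
  s[X,Y] = ((1)·(-1) + (0)·(2) + (0)·(0) + (-1)·(-1)) / 3 = 0/3 = 0
  s[X,Z] = ((1)·(0) + (0)·(2) + (0)·(1) + (-1)·(-3)) / 3 = 3/3 = 1
  s[Y,Y] = ((-1)·(-1) + (2)·(2) + (0)·(0) + (-1)·(-1)) / 3 = 6/3 = 2
  s[Y,Z] = ((-1)·(0) + (2)·(2) + (0)·(1) + (-1)·(-3)) / 3 = 7/3 = 2.3333
  s[Z,Z] = ((0)·(0) + (2)·(2) + (1)·(1) + (-3)·(-3)) / 3 = 14/3 = 4.6667
  Sample standard deviations s_i = √(s[i,i]):
  s(X) = √(0.6667) = 0.8165
  s(Y) = √(2) = 1.4142
  s(Z) = √(4.6667) = 2.1602

Step 3 — r_{ij} = s_{ij} / (s_i · s_j):
  r[X,X] = 1 (diagonal).
  r[X,Y] = 0 / (0.8165 · 1.4142) = 0 / 1.1547 = 0
  r[X,Z] = 1 / (0.8165 · 2.1602) = 1 / 1.7638 = 0.5669
  r[Y,Y] = 1 (diagonal).
  r[Y,Z] = 2.3333 / (1.4142 · 2.1602) = 2.3333 / 3.0551 = 0.7638
  r[Z,Z] = 1 (diagonal).

R is symmetric with unit diagonal. Assembling:

R = [[1, 0, 0.5669],
 [0, 1, 0.7638],
 [0.5669, 0.7638, 1]]


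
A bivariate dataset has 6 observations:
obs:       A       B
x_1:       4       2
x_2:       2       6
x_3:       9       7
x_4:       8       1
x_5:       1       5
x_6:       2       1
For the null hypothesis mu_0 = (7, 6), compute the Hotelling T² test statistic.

Step 1 — sample mean vector:
  mean(A) = (4 + 2 + 9 + 8 + 1 + 2) / 6 = 26/6 = 4.3333
  mean(B) = (2 + 6 + 7 + 1 + 5 + 1) / 6 = 22/6 = 3.6667
  x̄ = (4.3333, 3.6667),  deviation x̄ - mu_0 = (4.3333, 3.6667) - (7, 6) = (-2.6667, -2.3333).

Step 2 — sample covariance matrix, S[i,j] = (1/(n-1)) · Σ_k (x_{k,i} - mean_i) · (x_{k,j} - mean_j), divisor n-1 = 5:
  S[A,A] = ((-0.3333)·(-0.3333) + (-2.3333)·(-2.3333) + (4.6667)·(4.6667) + (3.6667)·(3.6667) + (-3.3333)·(-3.3333) + (-2.3333)·(-2.3333)) / 5 = 57.3333/5 = 11.4667
  S[A,B] = ((-0.3333)·(-1.6667) + (-2.3333)·(2.3333) + (4.6667)·(3.3333) + (3.6667)·(-2.6667) + (-3.3333)·(1.3333) + (-2.3333)·(-2.6667)) / 5 = 2.6667/5 = 0.5333
  S[B,B] = ((-1.6667)·(-1.6667) + (2.3333)·(2.3333) + (3.3333)·(3.3333) + (-2.6667)·(-2.6667) + (1.3333)·(1.3333) + (-2.6667)·(-2.6667)) / 5 = 35.3333/5 = 7.0667
  S = [[11.4667, 0.5333],
 [0.5333, 7.0667]].

Step 3 — invert S. det(S) = 11.4667·7.0667 - (0.5333)² = 80.7467.
  S^{-1} = (1/det) · [[d, -b], [-b, a]] = [[0.0875, -0.0066],
 [-0.0066, 0.142]].

Step 4 — quadratic form (x̄ - mu_0)^T · S^{-1} · (x̄ - mu_0):
  S^{-1} · (x̄ - mu_0) = (-0.218, -0.3137),
  (x̄ - mu_0)^T · [...] = (-2.6667)·(-0.218) + (-2.3333)·(-0.3137) = 1.3133.

Step 5 — scale by n: T² = 6 · 1.3133 = 7.8798.

T² ≈ 7.8798


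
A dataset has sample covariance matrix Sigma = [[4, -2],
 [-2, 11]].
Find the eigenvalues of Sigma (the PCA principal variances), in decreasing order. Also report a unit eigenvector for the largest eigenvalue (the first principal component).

Step 1 — characteristic polynomial of 2×2 Sigma:
  det(Sigma - λI) = λ² - trace · λ + det = 0.
  trace = 4 + 11 = 15, det = 4·11 - (-2)² = 40.
Step 2 — discriminant:
  Δ = trace² - 4·det = 225 - 160 = 65.
Step 3 — eigenvalues:
  λ = (trace ± √Δ)/2 = (15 ± 8.0623)/2,
  λ_1 = 11.5311,  λ_2 = 3.4689.

Step 4 — unit eigenvector for λ_1: solve (Sigma - λ_1 I)v = 0. First row:
  (4 - 11.5311)·v_x + (-2)·v_y = 0, i.e. (-7.5311)·v_x + (-2)·v_y = 0,
  so v ∝ (b, λ_1 - a) = (-2, 7.5311); multiply by -1 so the first entry is positive: u = (2, -7.5311).
  ||u|| = √((2)² + (-7.5311)²) = √(60.7179) ≈ 7.7922,
  v_1 = u/||u|| ≈ (0.2567, -0.9665) (||v_1|| = 1).

λ_1 = 11.5311,  λ_2 = 3.4689;  v_1 ≈ (0.2567, -0.9665)


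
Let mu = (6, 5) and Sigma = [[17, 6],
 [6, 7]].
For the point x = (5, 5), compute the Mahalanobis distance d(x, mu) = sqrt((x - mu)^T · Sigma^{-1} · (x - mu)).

Step 1 — centre the observation: (x - mu) = (-1, 0).

Step 2 — invert Sigma. det(Sigma) = 17·7 - (6)² = 83.
  Sigma^{-1} = (1/det) · [[d, -b], [-b, a]] = [[0.0843, -0.0723],
 [-0.0723, 0.2048]].

Step 3 — form the quadratic (x - mu)^T · Sigma^{-1} · (x - mu):
  Sigma^{-1} · (x - mu) = (-0.0843, 0.0723).
  (x - mu)^T · [Sigma^{-1} · (x - mu)] = (-1)·(-0.0843) + (0)·(0.0723) = 0.0843.

Step 4 — take square root: d = √(0.0843) ≈ 0.2904.

d(x, mu) = √(0.0843) ≈ 0.2904


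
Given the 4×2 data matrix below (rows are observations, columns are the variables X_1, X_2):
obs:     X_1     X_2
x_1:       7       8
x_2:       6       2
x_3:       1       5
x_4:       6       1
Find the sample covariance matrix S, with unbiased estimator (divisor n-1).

Step 1 — column means:
  mean(X_1) = (7 + 6 + 1 + 6) / 4 = 20/4 = 5
  mean(X_2) = (8 + 2 + 5 + 1) / 4 = 16/4 = 4

Step 2 — sample covariance S[i,j] = (1/(n-1)) · Σ_k (x_{k,i} - mean_i) · (x_{k,j} - mean_j), with n-1 = 3.
  S[X_1,X_1] = ((2)·(2) + (1)·(1) + (-4)·(-4) + (1)·(1)) / 3 = 22/3 = 7.3333
  S[X_1,X_2] = ((2)·(4) + (1)·(-2) + (-4)·(1) + (1)·(-3)) / 3 = -1/3 = -0.3333
  S[X_2,X_2] = ((4)·(4) + (-2)·(-2) + (1)·(1) + (-3)·(-3)) / 3 = 30/3 = 10

S is symmetric (S[j,i] = S[i,j]). Assembling:

S = [[7.3333, -0.3333],
 [-0.3333, 10]]


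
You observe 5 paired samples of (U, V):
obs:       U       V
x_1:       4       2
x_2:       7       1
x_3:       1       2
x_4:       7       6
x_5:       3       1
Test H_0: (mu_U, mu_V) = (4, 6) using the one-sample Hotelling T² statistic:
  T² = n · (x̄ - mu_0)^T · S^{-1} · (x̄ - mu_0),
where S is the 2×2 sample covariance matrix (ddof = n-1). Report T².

Step 1 — sample mean vector:
  mean(U) = (4 + 7 + 1 + 7 + 3) / 5 = 22/5 = 4.4
  mean(V) = (2 + 1 + 2 + 6 + 1) / 5 = 12/5 = 2.4
  x̄ = (4.4, 2.4),  deviation x̄ - mu_0 = (4.4, 2.4) - (4, 6) = (0.4, -3.6).

Step 2 — sample covariance matrix, S[i,j] = (1/(n-1)) · Σ_k (x_{k,i} - mean_i) · (x_{k,j} - mean_j), divisor n-1 = 4:
  S[U,U] = ((-0.4)·(-0.4) + (2.6)·(2.6) + (-3.4)·(-3.4) + (2.6)·(2.6) + (-1.4)·(-1.4)) / 4 = 27.2/4 = 6.8
  S[U,V] = ((-0.4)·(-0.4) + (2.6)·(-1.4) + (-3.4)·(-0.4) + (2.6)·(3.6) + (-1.4)·(-1.4)) / 4 = 9.2/4 = 2.3
  S[V,V] = ((-0.4)·(-0.4) + (-1.4)·(-1.4) + (-0.4)·(-0.4) + (3.6)·(3.6) + (-1.4)·(-1.4)) / 4 = 17.2/4 = 4.3
  S = [[6.8, 2.3],
 [2.3, 4.3]].

Step 3 — invert S. det(S) = 6.8·4.3 - (2.3)² = 23.95.
  S^{-1} = (1/det) · [[d, -b], [-b, a]] = [[0.1795, -0.096],
 [-0.096, 0.2839]].

Step 4 — quadratic form (x̄ - mu_0)^T · S^{-1} · (x̄ - mu_0):
  S^{-1} · (x̄ - mu_0) = (0.4175, -1.0605),
  (x̄ - mu_0)^T · [...] = (0.4)·(0.4175) + (-3.6)·(-1.0605) = 3.985.

Step 5 — scale by n: T² = 5 · 3.985 = 19.9248.

T² ≈ 19.9248


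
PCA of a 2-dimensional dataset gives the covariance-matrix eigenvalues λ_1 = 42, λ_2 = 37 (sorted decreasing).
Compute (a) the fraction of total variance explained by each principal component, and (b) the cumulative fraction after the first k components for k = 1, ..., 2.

Step 1 — total variance = trace(Sigma) = Σ λ_i = 42 + 37 = 79.

Step 2 — fraction explained by component i = λ_i / Σ λ:
  PC1: 42/79 = 0.5316
  PC2: 37/79 = 0.4684

Step 3 — cumulative fraction after k components = (λ_1 + ... + λ_k) / Σ λ:
  k = 1: 42/79 = 0.5316
  k = 2: (42 + 37)/79 = 79/79 = 1

Summary (fraction, with percent):

explained: PC1 0.5316 (53.16%), PC2 0.4684 (46.84%);  cumulative: 0.5316, 1


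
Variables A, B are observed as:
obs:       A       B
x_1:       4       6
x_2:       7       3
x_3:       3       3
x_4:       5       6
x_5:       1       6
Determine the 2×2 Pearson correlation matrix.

Step 1 — column means:
  mean(A) = (4 + 7 + 3 + 5 + 1) / 5 = 20/5 = 4
  mean(B) = (6 + 3 + 3 + 6 + 6) / 5 = 24/5 = 4.8

Step 2 — sample variances and covariances s[i,j] = (1/(n-1)) · Σ_k (x_{k,i} - mean_i) · (x_{k,j} - mean_j), with n-1 = 4:
  s[A,A] = ((0)·(0) + (3)·(3) + (-1)·(-1) + (1)·(1) + (-3)·(-3)) / 4 = 20/4 = 5
  s[A,B] = ((0)·(1.2) + (3)·(-1.8) + (-1)·(-1.8) + (1)·(1.2) + (-3)·(1.2)) / 4 = -6/4 = -1.5
  s[B,B] = ((1.2)·(1.2) + (-1.8)·(-1.8) + (-1.8)·(-1.8) + (1.2)·(1.2) + (1.2)·(1.2)) / 4 = 10.8/4 = 2.7
  Sample standard deviations s_i = √(s[i,i]):
  s(A) = √(5) = 2.2361
  s(B) = √(2.7) = 1.6432

Step 3 — r_{ij} = s_{ij} / (s_i · s_j):
  r[A,A] = 1 (diagonal).
  r[A,B] = -1.5 / (2.2361 · 1.6432) = -1.5 / 3.6742 = -0.4082
  r[B,B] = 1 (diagonal).

R is symmetric with unit diagonal. Assembling:

R = [[1, -0.4082],
 [-0.4082, 1]]


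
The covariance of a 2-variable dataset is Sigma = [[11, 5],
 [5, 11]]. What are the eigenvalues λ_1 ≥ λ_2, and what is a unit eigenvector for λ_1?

Step 1 — characteristic polynomial of 2×2 Sigma:
  det(Sigma - λI) = λ² - trace · λ + det = 0.
  trace = 11 + 11 = 22, det = 11·11 - (5)² = 96.
Step 2 — discriminant:
  Δ = trace² - 4·det = 484 - 384 = 100.
Step 3 — eigenvalues:
  λ = (trace ± √Δ)/2 = (22 ± 10)/2,
  λ_1 = 16,  λ_2 = 6.

Step 4 — unit eigenvector for λ_1: solve (Sigma - λ_1 I)v = 0. First row:
  (11 - 16)·v_x + (5)·v_y = 0, i.e. (-5)·v_x + (5)·v_y = 0,
  so v ∝ (b, λ_1 - a) = (5, 5) = u.
  ||u|| = √((5)² + (5)²) = √(50) ≈ 7.0711,
  v_1 = u/||u|| ≈ (0.7071, 0.7071) (||v_1|| = 1).

λ_1 = 16,  λ_2 = 6;  v_1 ≈ (0.7071, 0.7071)


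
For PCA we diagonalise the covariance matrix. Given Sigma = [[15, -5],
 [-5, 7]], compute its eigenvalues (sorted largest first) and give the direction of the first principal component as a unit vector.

Step 1 — characteristic polynomial of 2×2 Sigma:
  det(Sigma - λI) = λ² - trace · λ + det = 0.
  trace = 15 + 7 = 22, det = 15·7 - (-5)² = 80.
Step 2 — discriminant:
  Δ = trace² - 4·det = 484 - 320 = 164.
Step 3 — eigenvalues:
  λ = (trace ± √Δ)/2 = (22 ± 12.8062)/2,
  λ_1 = 17.4031,  λ_2 = 4.5969.

Step 4 — unit eigenvector for λ_1: solve (Sigma - λ_1 I)v = 0. First row:
  (15 - 17.4031)·v_x + (-5)·v_y = 0, i.e. (-2.4031)·v_x + (-5)·v_y = 0,
  so v ∝ (b, λ_1 - a) = (-5, 2.4031); multiply by -1 so the first entry is positive: u = (5, -2.4031).
  ||u|| = √((5)² + (-2.4031)²) = √(30.775) ≈ 5.5475,
  v_1 = u/||u|| ≈ (0.9013, -0.4332) (||v_1|| = 1).

λ_1 = 17.4031,  λ_2 = 4.5969;  v_1 ≈ (0.9013, -0.4332)


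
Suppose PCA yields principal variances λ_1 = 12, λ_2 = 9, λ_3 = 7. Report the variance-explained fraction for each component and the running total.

Step 1 — total variance = trace(Sigma) = Σ λ_i = 12 + 9 + 7 = 28.

Step 2 — fraction explained by component i = λ_i / Σ λ:
  PC1: 12/28 = 0.4286
  PC2: 9/28 = 0.3214
  PC3: 7/28 = 0.25

Step 3 — cumulative fraction after k components = (λ_1 + ... + λ_k) / Σ λ:
  k = 1: 12/28 = 0.4286
  k = 2: (12 + 9)/28 = 21/28 = 0.75
  k = 3: (12 + 9 + 7)/28 = 28/28 = 1

Summary (fraction, with percent):

explained: PC1 0.4286 (42.86%), PC2 0.3214 (32.14%), PC3 0.25 (25%);  cumulative: 0.4286, 0.75, 1


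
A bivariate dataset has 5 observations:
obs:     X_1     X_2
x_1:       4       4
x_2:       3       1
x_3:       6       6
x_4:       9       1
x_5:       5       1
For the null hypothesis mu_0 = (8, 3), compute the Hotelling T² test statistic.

Step 1 — sample mean vector:
  mean(X_1) = (4 + 3 + 6 + 9 + 5) / 5 = 27/5 = 5.4
  mean(X_2) = (4 + 1 + 6 + 1 + 1) / 5 = 13/5 = 2.6
  x̄ = (5.4, 2.6),  deviation x̄ - mu_0 = (5.4, 2.6) - (8, 3) = (-2.6, -0.4).

Step 2 — sample covariance matrix, S[i,j] = (1/(n-1)) · Σ_k (x_{k,i} - mean_i) · (x_{k,j} - mean_j), divisor n-1 = 4:
  S[X_1,X_1] = ((-1.4)·(-1.4) + (-2.4)·(-2.4) + (0.6)·(0.6) + (3.6)·(3.6) + (-0.4)·(-0.4)) / 4 = 21.2/4 = 5.3
  S[X_1,X_2] = ((-1.4)·(1.4) + (-2.4)·(-1.6) + (0.6)·(3.4) + (3.6)·(-1.6) + (-0.4)·(-1.6)) / 4 = -1.2/4 = -0.3
  S[X_2,X_2] = ((1.4)·(1.4) + (-1.6)·(-1.6) + (3.4)·(3.4) + (-1.6)·(-1.6) + (-1.6)·(-1.6)) / 4 = 21.2/4 = 5.3
  S = [[5.3, -0.3],
 [-0.3, 5.3]].

Step 3 — invert S. det(S) = 5.3·5.3 - (-0.3)² = 28.
  S^{-1} = (1/det) · [[d, -b], [-b, a]] = [[0.1893, 0.0107],
 [0.0107, 0.1893]].

Step 4 — quadratic form (x̄ - mu_0)^T · S^{-1} · (x̄ - mu_0):
  S^{-1} · (x̄ - mu_0) = (-0.4964, -0.1036),
  (x̄ - mu_0)^T · [...] = (-2.6)·(-0.4964) + (-0.4)·(-0.1036) = 1.3321.

Step 5 — scale by n: T² = 5 · 1.3321 = 6.6607.

T² ≈ 6.6607


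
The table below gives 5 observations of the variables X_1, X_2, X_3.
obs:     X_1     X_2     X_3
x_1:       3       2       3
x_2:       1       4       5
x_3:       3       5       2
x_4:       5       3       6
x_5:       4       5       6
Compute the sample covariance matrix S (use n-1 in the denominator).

Step 1 — column means:
  mean(X_1) = (3 + 1 + 3 + 5 + 4) / 5 = 16/5 = 3.2
  mean(X_2) = (2 + 4 + 5 + 3 + 5) / 5 = 19/5 = 3.8
  mean(X_3) = (3 + 5 + 2 + 6 + 6) / 5 = 22/5 = 4.4

Step 2 — sample covariance S[i,j] = (1/(n-1)) · Σ_k (x_{k,i} - mean_i) · (x_{k,j} - mean_j), with n-1 = 4.
  S[X_1,X_1] = ((-0.2)·(-0.2) + (-2.2)·(-2.2) + (-0.2)·(-0.2) + (1.8)·(1.8) + (0.8)·(0.8)) / 4 = 8.8/4 = 2.2
  S[X_1,X_2] = ((-0.2)·(-1.8) + (-2.2)·(0.2) + (-0.2)·(1.2) + (1.8)·(-0.8) + (0.8)·(1.2)) / 4 = -0.8/4 = -0.2
  S[X_1,X_3] = ((-0.2)·(-1.4) + (-2.2)·(0.6) + (-0.2)·(-2.4) + (1.8)·(1.6) + (0.8)·(1.6)) / 4 = 3.6/4 = 0.9
  S[X_2,X_2] = ((-1.8)·(-1.8) + (0.2)·(0.2) + (1.2)·(1.2) + (-0.8)·(-0.8) + (1.2)·(1.2)) / 4 = 6.8/4 = 1.7
  S[X_2,X_3] = ((-1.8)·(-1.4) + (0.2)·(0.6) + (1.2)·(-2.4) + (-0.8)·(1.6) + (1.2)·(1.6)) / 4 = 0.4/4 = 0.1
  S[X_3,X_3] = ((-1.4)·(-1.4) + (0.6)·(0.6) + (-2.4)·(-2.4) + (1.6)·(1.6) + (1.6)·(1.6)) / 4 = 13.2/4 = 3.3

S is symmetric (S[j,i] = S[i,j]). Assembling:

S = [[2.2, -0.2, 0.9],
 [-0.2, 1.7, 0.1],
 [0.9, 0.1, 3.3]]


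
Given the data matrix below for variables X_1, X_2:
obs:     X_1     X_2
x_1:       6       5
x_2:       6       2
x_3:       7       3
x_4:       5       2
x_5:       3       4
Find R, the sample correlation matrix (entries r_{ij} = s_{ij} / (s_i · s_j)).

Step 1 — column means:
  mean(X_1) = (6 + 6 + 7 + 5 + 3) / 5 = 27/5 = 5.4
  mean(X_2) = (5 + 2 + 3 + 2 + 4) / 5 = 16/5 = 3.2

Step 2 — sample variances and covariances s[i,j] = (1/(n-1)) · Σ_k (x_{k,i} - mean_i) · (x_{k,j} - mean_j), with n-1 = 4:
  s[X_1,X_1] = ((0.6)·(0.6) + (0.6)·(0.6) + (1.6)·(1.6) + (-0.4)·(-0.4) + (-2.4)·(-2.4)) / 4 = 9.2/4 = 2.3
  s[X_1,X_2] = ((0.6)·(1.8) + (0.6)·(-1.2) + (1.6)·(-0.2) + (-0.4)·(-1.2) + (-2.4)·(0.8)) / 4 = -1.4/4 = -0.35
  s[X_2,X_2] = ((1.8)·(1.8) + (-1.2)·(-1.2) + (-0.2)·(-0.2) + (-1.2)·(-1.2) + (0.8)·(0.8)) / 4 = 6.8/4 = 1.7
  Sample standard deviations s_i = √(s[i,i]):
  s(X_1) = √(2.3) = 1.5166
  s(X_2) = √(1.7) = 1.3038

Step 3 — r_{ij} = s_{ij} / (s_i · s_j):
  r[X_1,X_1] = 1 (diagonal).
  r[X_1,X_2] = -0.35 / (1.5166 · 1.3038) = -0.35 / 1.9774 = -0.177
  r[X_2,X_2] = 1 (diagonal).

R is symmetric with unit diagonal. Assembling:

R = [[1, -0.177],
 [-0.177, 1]]


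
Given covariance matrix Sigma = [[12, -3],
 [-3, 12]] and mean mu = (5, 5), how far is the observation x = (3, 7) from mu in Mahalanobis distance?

Step 1 — centre the observation: (x - mu) = (-2, 2).

Step 2 — invert Sigma. det(Sigma) = 12·12 - (-3)² = 135.
  Sigma^{-1} = (1/det) · [[d, -b], [-b, a]] = [[0.0889, 0.0222],
 [0.0222, 0.0889]].

Step 3 — form the quadratic (x - mu)^T · Sigma^{-1} · (x - mu):
  Sigma^{-1} · (x - mu) = (-0.1333, 0.1333).
  (x - mu)^T · [Sigma^{-1} · (x - mu)] = (-2)·(-0.1333) + (2)·(0.1333) = 0.5333.

Step 4 — take square root: d = √(0.5333) ≈ 0.7303.

d(x, mu) = √(0.5333) ≈ 0.7303


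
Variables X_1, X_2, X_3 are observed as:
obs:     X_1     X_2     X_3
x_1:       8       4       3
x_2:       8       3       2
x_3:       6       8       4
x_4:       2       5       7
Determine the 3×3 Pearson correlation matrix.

Step 1 — column means:
  mean(X_1) = (8 + 8 + 6 + 2) / 4 = 24/4 = 6
  mean(X_2) = (4 + 3 + 8 + 5) / 4 = 20/4 = 5
  mean(X_3) = (3 + 2 + 4 + 7) / 4 = 16/4 = 4

Step 2 — sample variances and covariances s[i,j] = (1/(n-1)) · Σ_k (x_{k,i} - mean_i) · (x_{k,j} - mean_j), with n-1 = 3:
  s[X_1,X_1] = ((2)·(2) + (2)·(2) + (0)·(0) + (-4)·(-4)) / 3 = 24/3 = 8
  s[X_1,X_2] = ((2)·(-1) + (2)·(-2) + (0)·(3) + (-4)·(0)) / 3 = -6/3 = -2
  s[X_1,X_3] = ((2)·(-1) + (2)·(-2) + (0)·(0) + (-4)·(3)) / 3 = -18/3 = -6
  s[X_2,X_2] = ((-1)·(-1) + (-2)·(-2) + (3)·(3) + (0)·(0)) / 3 = 14/3 = 4.6667
  s[X_2,X_3] = ((-1)·(-1) + (-2)·(-2) + (3)·(0) + (0)·(3)) / 3 = 5/3 = 1.6667
  s[X_3,X_3] = ((-1)·(-1) + (-2)·(-2) + (0)·(0) + (3)·(3)) / 3 = 14/3 = 4.6667
  Sample standard deviations s_i = √(s[i,i]):
  s(X_1) = √(8) = 2.8284
  s(X_2) = √(4.6667) = 2.1602
  s(X_3) = √(4.6667) = 2.1602

Step 3 — r_{ij} = s_{ij} / (s_i · s_j):
  r[X_1,X_1] = 1 (diagonal).
  r[X_1,X_2] = -2 / (2.8284 · 2.1602) = -2 / 6.1101 = -0.3273
  r[X_1,X_3] = -6 / (2.8284 · 2.1602) = -6 / 6.1101 = -0.982
  r[X_2,X_2] = 1 (diagonal).
  r[X_2,X_3] = 1.6667 / (2.1602 · 2.1602) = 1.6667 / 4.6667 = 0.3571
  r[X_3,X_3] = 1 (diagonal).

R is symmetric with unit diagonal. Assembling:

R = [[1, -0.3273, -0.982],
 [-0.3273, 1, 0.3571],
 [-0.982, 0.3571, 1]]


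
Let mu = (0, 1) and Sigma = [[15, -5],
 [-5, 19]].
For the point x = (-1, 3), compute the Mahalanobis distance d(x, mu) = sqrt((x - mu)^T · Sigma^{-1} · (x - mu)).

Step 1 — centre the observation: (x - mu) = (-1, 2).

Step 2 — invert Sigma. det(Sigma) = 15·19 - (-5)² = 260.
  Sigma^{-1} = (1/det) · [[d, -b], [-b, a]] = [[0.0731, 0.0192],
 [0.0192, 0.0577]].

Step 3 — form the quadratic (x - mu)^T · Sigma^{-1} · (x - mu):
  Sigma^{-1} · (x - mu) = (-0.0346, 0.0962).
  (x - mu)^T · [Sigma^{-1} · (x - mu)] = (-1)·(-0.0346) + (2)·(0.0962) = 0.2269.

Step 4 — take square root: d = √(0.2269) ≈ 0.4764.

d(x, mu) = √(0.2269) ≈ 0.4764


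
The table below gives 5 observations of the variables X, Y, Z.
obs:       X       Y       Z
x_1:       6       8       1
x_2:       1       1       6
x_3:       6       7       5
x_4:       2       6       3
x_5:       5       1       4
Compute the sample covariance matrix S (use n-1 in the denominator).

Step 1 — column means:
  mean(X) = (6 + 1 + 6 + 2 + 5) / 5 = 20/5 = 4
  mean(Y) = (8 + 1 + 7 + 6 + 1) / 5 = 23/5 = 4.6
  mean(Z) = (1 + 6 + 5 + 3 + 4) / 5 = 19/5 = 3.8

Step 2 — sample covariance S[i,j] = (1/(n-1)) · Σ_k (x_{k,i} - mean_i) · (x_{k,j} - mean_j), with n-1 = 4.
  S[X,X] = ((2)·(2) + (-3)·(-3) + (2)·(2) + (-2)·(-2) + (1)·(1)) / 4 = 22/4 = 5.5
  S[X,Y] = ((2)·(3.4) + (-3)·(-3.6) + (2)·(2.4) + (-2)·(1.4) + (1)·(-3.6)) / 4 = 16/4 = 4
  S[X,Z] = ((2)·(-2.8) + (-3)·(2.2) + (2)·(1.2) + (-2)·(-0.8) + (1)·(0.2)) / 4 = -8/4 = -2
  S[Y,Y] = ((3.4)·(3.4) + (-3.6)·(-3.6) + (2.4)·(2.4) + (1.4)·(1.4) + (-3.6)·(-3.6)) / 4 = 45.2/4 = 11.3
  S[Y,Z] = ((3.4)·(-2.8) + (-3.6)·(2.2) + (2.4)·(1.2) + (1.4)·(-0.8) + (-3.6)·(0.2)) / 4 = -16.4/4 = -4.1
  S[Z,Z] = ((-2.8)·(-2.8) + (2.2)·(2.2) + (1.2)·(1.2) + (-0.8)·(-0.8) + (0.2)·(0.2)) / 4 = 14.8/4 = 3.7

S is symmetric (S[j,i] = S[i,j]). Assembling:

S = [[5.5, 4, -2],
 [4, 11.3, -4.1],
 [-2, -4.1, 3.7]]


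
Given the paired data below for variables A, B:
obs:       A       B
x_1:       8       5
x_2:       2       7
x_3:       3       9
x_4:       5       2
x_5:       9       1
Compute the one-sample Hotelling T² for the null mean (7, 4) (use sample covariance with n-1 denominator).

Step 1 — sample mean vector:
  mean(A) = (8 + 2 + 3 + 5 + 9) / 5 = 27/5 = 5.4
  mean(B) = (5 + 7 + 9 + 2 + 1) / 5 = 24/5 = 4.8
  x̄ = (5.4, 4.8),  deviation x̄ - mu_0 = (5.4, 4.8) - (7, 4) = (-1.6, 0.8).

Step 2 — sample covariance matrix, S[i,j] = (1/(n-1)) · Σ_k (x_{k,i} - mean_i) · (x_{k,j} - mean_j), divisor n-1 = 4:
  S[A,A] = ((2.6)·(2.6) + (-3.4)·(-3.4) + (-2.4)·(-2.4) + (-0.4)·(-0.4) + (3.6)·(3.6)) / 4 = 37.2/4 = 9.3
  S[A,B] = ((2.6)·(0.2) + (-3.4)·(2.2) + (-2.4)·(4.2) + (-0.4)·(-2.8) + (3.6)·(-3.8)) / 4 = -29.6/4 = -7.4
  S[B,B] = ((0.2)·(0.2) + (2.2)·(2.2) + (4.2)·(4.2) + (-2.8)·(-2.8) + (-3.8)·(-3.8)) / 4 = 44.8/4 = 11.2
  S = [[9.3, -7.4],
 [-7.4, 11.2]].

Step 3 — invert S. det(S) = 9.3·11.2 - (-7.4)² = 49.4.
  S^{-1} = (1/det) · [[d, -b], [-b, a]] = [[0.2267, 0.1498],
 [0.1498, 0.1883]].

Step 4 — quadratic form (x̄ - mu_0)^T · S^{-1} · (x̄ - mu_0):
  S^{-1} · (x̄ - mu_0) = (-0.2429, -0.0891),
  (x̄ - mu_0)^T · [...] = (-1.6)·(-0.2429) + (0.8)·(-0.0891) = 0.3174.

Step 5 — scale by n: T² = 5 · 0.3174 = 1.587.

T² ≈ 1.587


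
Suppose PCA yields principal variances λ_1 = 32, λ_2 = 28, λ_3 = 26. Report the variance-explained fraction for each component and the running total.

Step 1 — total variance = trace(Sigma) = Σ λ_i = 32 + 28 + 26 = 86.

Step 2 — fraction explained by component i = λ_i / Σ λ:
  PC1: 32/86 = 0.3721
  PC2: 28/86 = 0.3256
  PC3: 26/86 = 0.3023

Step 3 — cumulative fraction after k components = (λ_1 + ... + λ_k) / Σ λ:
  k = 1: 32/86 = 0.3721
  k = 2: (32 + 28)/86 = 60/86 = 0.6977
  k = 3: (32 + 28 + 26)/86 = 86/86 = 1

Summary (fraction, with percent):

explained: PC1 0.3721 (37.21%), PC2 0.3256 (32.56%), PC3 0.3023 (30.23%);  cumulative: 0.3721, 0.6977, 1


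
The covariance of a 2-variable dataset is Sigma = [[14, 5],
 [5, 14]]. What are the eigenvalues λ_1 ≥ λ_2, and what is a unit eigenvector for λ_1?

Step 1 — characteristic polynomial of 2×2 Sigma:
  det(Sigma - λI) = λ² - trace · λ + det = 0.
  trace = 14 + 14 = 28, det = 14·14 - (5)² = 171.
Step 2 — discriminant:
  Δ = trace² - 4·det = 784 - 684 = 100.
Step 3 — eigenvalues:
  λ = (trace ± √Δ)/2 = (28 ± 10)/2,
  λ_1 = 19,  λ_2 = 9.

Step 4 — unit eigenvector for λ_1: solve (Sigma - λ_1 I)v = 0. First row:
  (14 - 19)·v_x + (5)·v_y = 0, i.e. (-5)·v_x + (5)·v_y = 0,
  so v ∝ (b, λ_1 - a) = (5, 5) = u.
  ||u|| = √((5)² + (5)²) = √(50) ≈ 7.0711,
  v_1 = u/||u|| ≈ (0.7071, 0.7071) (||v_1|| = 1).

λ_1 = 19,  λ_2 = 9;  v_1 ≈ (0.7071, 0.7071)


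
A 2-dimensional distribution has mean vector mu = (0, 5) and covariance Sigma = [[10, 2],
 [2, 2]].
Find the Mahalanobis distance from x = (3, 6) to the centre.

Step 1 — centre the observation: (x - mu) = (3, 1).

Step 2 — invert Sigma. det(Sigma) = 10·2 - (2)² = 16.
  Sigma^{-1} = (1/det) · [[d, -b], [-b, a]] = [[0.125, -0.125],
 [-0.125, 0.625]].

Step 3 — form the quadratic (x - mu)^T · Sigma^{-1} · (x - mu):
  Sigma^{-1} · (x - mu) = (0.25, 0.25).
  (x - mu)^T · [Sigma^{-1} · (x - mu)] = (3)·(0.25) + (1)·(0.25) = 1.

Step 4 — take square root: d = √(1) ≈ 1.

d(x, mu) = √(1) ≈ 1


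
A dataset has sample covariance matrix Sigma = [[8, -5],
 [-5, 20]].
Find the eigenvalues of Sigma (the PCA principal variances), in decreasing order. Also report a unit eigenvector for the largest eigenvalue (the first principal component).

Step 1 — characteristic polynomial of 2×2 Sigma:
  det(Sigma - λI) = λ² - trace · λ + det = 0.
  trace = 8 + 20 = 28, det = 8·20 - (-5)² = 135.
Step 2 — discriminant:
  Δ = trace² - 4·det = 784 - 540 = 244.
Step 3 — eigenvalues:
  λ = (trace ± √Δ)/2 = (28 ± 15.6205)/2,
  λ_1 = 21.8102,  λ_2 = 6.1898.

Step 4 — unit eigenvector for λ_1: solve (Sigma - λ_1 I)v = 0. First row:
  (8 - 21.8102)·v_x + (-5)·v_y = 0, i.e. (-13.8102)·v_x + (-5)·v_y = 0,
  so v ∝ (b, λ_1 - a) = (-5, 13.8102); multiply by -1 so the first entry is positive: u = (5, -13.8102).
  ||u|| = √((5)² + (-13.8102)²) = √(215.723) ≈ 14.6875,
  v_1 = u/||u|| ≈ (0.3404, -0.9403) (||v_1|| = 1).

λ_1 = 21.8102,  λ_2 = 6.1898;  v_1 ≈ (0.3404, -0.9403)


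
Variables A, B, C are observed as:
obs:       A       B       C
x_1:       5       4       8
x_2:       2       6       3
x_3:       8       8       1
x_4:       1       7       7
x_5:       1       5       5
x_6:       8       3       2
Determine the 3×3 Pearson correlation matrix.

Step 1 — column means:
  mean(A) = (5 + 2 + 8 + 1 + 1 + 8) / 6 = 25/6 = 4.1667
  mean(B) = (4 + 6 + 8 + 7 + 5 + 3) / 6 = 33/6 = 5.5
  mean(C) = (8 + 3 + 1 + 7 + 5 + 2) / 6 = 26/6 = 4.3333

Step 2 — sample variances and covariances s[i,j] = (1/(n-1)) · Σ_k (x_{k,i} - mean_i) · (x_{k,j} - mean_j), with n-1 = 5:
  s[A,A] = ((0.8333)·(0.8333) + (-2.1667)·(-2.1667) + (3.8333)·(3.8333) + (-3.1667)·(-3.1667) + (-3.1667)·(-3.1667) + (3.8333)·(3.8333)) / 5 = 54.8333/5 = 10.9667
  s[A,B] = ((0.8333)·(-1.5) + (-2.1667)·(0.5) + (3.8333)·(2.5) + (-3.1667)·(1.5) + (-3.1667)·(-0.5) + (3.8333)·(-2.5)) / 5 = -5.5/5 = -1.1
  s[A,C] = ((0.8333)·(3.6667) + (-2.1667)·(-1.3333) + (3.8333)·(-3.3333) + (-3.1667)·(2.6667) + (-3.1667)·(0.6667) + (3.8333)·(-2.3333)) / 5 = -26.3333/5 = -5.2667
  s[B,B] = ((-1.5)·(-1.5) + (0.5)·(0.5) + (2.5)·(2.5) + (1.5)·(1.5) + (-0.5)·(-0.5) + (-2.5)·(-2.5)) / 5 = 17.5/5 = 3.5
  s[B,C] = ((-1.5)·(3.6667) + (0.5)·(-1.3333) + (2.5)·(-3.3333) + (1.5)·(2.6667) + (-0.5)·(0.6667) + (-2.5)·(-2.3333)) / 5 = -5/5 = -1
  s[C,C] = ((3.6667)·(3.6667) + (-1.3333)·(-1.3333) + (-3.3333)·(-3.3333) + (2.6667)·(2.6667) + (0.6667)·(0.6667) + (-2.3333)·(-2.3333)) / 5 = 39.3333/5 = 7.8667
  Sample standard deviations s_i = √(s[i,i]):
  s(A) = √(10.9667) = 3.3116
  s(B) = √(3.5) = 1.8708
  s(C) = √(7.8667) = 2.8048

Step 3 — r_{ij} = s_{ij} / (s_i · s_j):
  r[A,A] = 1 (diagonal).
  r[A,B] = -1.1 / (3.3116 · 1.8708) = -1.1 / 6.1954 = -0.1776
  r[A,C] = -5.2667 / (3.3116 · 2.8048) = -5.2667 / 9.2882 = -0.567
  r[B,B] = 1 (diagonal).
  r[B,C] = -1 / (1.8708 · 2.8048) = -1 / 5.2472 = -0.1906
  r[C,C] = 1 (diagonal).

R is symmetric with unit diagonal. Assembling:

R = [[1, -0.1776, -0.567],
 [-0.1776, 1, -0.1906],
 [-0.567, -0.1906, 1]]


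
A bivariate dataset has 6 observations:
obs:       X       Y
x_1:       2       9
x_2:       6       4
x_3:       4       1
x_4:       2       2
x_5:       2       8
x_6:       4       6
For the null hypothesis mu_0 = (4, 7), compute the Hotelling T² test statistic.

Step 1 — sample mean vector:
  mean(X) = (2 + 6 + 4 + 2 + 2 + 4) / 6 = 20/6 = 3.3333
  mean(Y) = (9 + 4 + 1 + 2 + 8 + 6) / 6 = 30/6 = 5
  x̄ = (3.3333, 5),  deviation x̄ - mu_0 = (3.3333, 5) - (4, 7) = (-0.6667, -2).

Step 2 — sample covariance matrix, S[i,j] = (1/(n-1)) · Σ_k (x_{k,i} - mean_i) · (x_{k,j} - mean_j), divisor n-1 = 5:
  S[X,X] = ((-1.3333)·(-1.3333) + (2.6667)·(2.6667) + (0.6667)·(0.6667) + (-1.3333)·(-1.3333) + (-1.3333)·(-1.3333) + (0.6667)·(0.6667)) / 5 = 13.3333/5 = 2.6667
  S[X,Y] = ((-1.3333)·(4) + (2.6667)·(-1) + (0.6667)·(-4) + (-1.3333)·(-3) + (-1.3333)·(3) + (0.6667)·(1)) / 5 = -10/5 = -2
  S[Y,Y] = ((4)·(4) + (-1)·(-1) + (-4)·(-4) + (-3)·(-3) + (3)·(3) + (1)·(1)) / 5 = 52/5 = 10.4
  S = [[2.6667, -2],
 [-2, 10.4]].

Step 3 — invert S. det(S) = 2.6667·10.4 - (-2)² = 23.7333.
  S^{-1} = (1/det) · [[d, -b], [-b, a]] = [[0.4382, 0.0843],
 [0.0843, 0.1124]].

Step 4 — quadratic form (x̄ - mu_0)^T · S^{-1} · (x̄ - mu_0):
  S^{-1} · (x̄ - mu_0) = (-0.4607, -0.2809),
  (x̄ - mu_0)^T · [...] = (-0.6667)·(-0.4607) + (-2)·(-0.2809) = 0.8689.

Step 5 — scale by n: T² = 6 · 0.8689 = 5.2135.

T² ≈ 5.2135


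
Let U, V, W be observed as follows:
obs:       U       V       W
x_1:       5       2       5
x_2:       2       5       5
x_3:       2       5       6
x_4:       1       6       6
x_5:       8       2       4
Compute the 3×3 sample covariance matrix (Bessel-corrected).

Step 1 — column means:
  mean(U) = (5 + 2 + 2 + 1 + 8) / 5 = 18/5 = 3.6
  mean(V) = (2 + 5 + 5 + 6 + 2) / 5 = 20/5 = 4
  mean(W) = (5 + 5 + 6 + 6 + 4) / 5 = 26/5 = 5.2

Step 2 — sample covariance S[i,j] = (1/(n-1)) · Σ_k (x_{k,i} - mean_i) · (x_{k,j} - mean_j), with n-1 = 4.
  S[U,U] = ((1.4)·(1.4) + (-1.6)·(-1.6) + (-1.6)·(-1.6) + (-2.6)·(-2.6) + (4.4)·(4.4)) / 4 = 33.2/4 = 8.3
  S[U,V] = ((1.4)·(-2) + (-1.6)·(1) + (-1.6)·(1) + (-2.6)·(2) + (4.4)·(-2)) / 4 = -20/4 = -5
  S[U,W] = ((1.4)·(-0.2) + (-1.6)·(-0.2) + (-1.6)·(0.8) + (-2.6)·(0.8) + (4.4)·(-1.2)) / 4 = -8.6/4 = -2.15
  S[V,V] = ((-2)·(-2) + (1)·(1) + (1)·(1) + (2)·(2) + (-2)·(-2)) / 4 = 14/4 = 3.5
  S[V,W] = ((-2)·(-0.2) + (1)·(-0.2) + (1)·(0.8) + (2)·(0.8) + (-2)·(-1.2)) / 4 = 5/4 = 1.25
  S[W,W] = ((-0.2)·(-0.2) + (-0.2)·(-0.2) + (0.8)·(0.8) + (0.8)·(0.8) + (-1.2)·(-1.2)) / 4 = 2.8/4 = 0.7

S is symmetric (S[j,i] = S[i,j]). Assembling:

S = [[8.3, -5, -2.15],
 [-5, 3.5, 1.25],
 [-2.15, 1.25, 0.7]]


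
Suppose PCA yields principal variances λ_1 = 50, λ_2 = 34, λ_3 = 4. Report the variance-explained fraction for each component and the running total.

Step 1 — total variance = trace(Sigma) = Σ λ_i = 50 + 34 + 4 = 88.

Step 2 — fraction explained by component i = λ_i / Σ λ:
  PC1: 50/88 = 0.5682
  PC2: 34/88 = 0.3864
  PC3: 4/88 = 0.0455

Step 3 — cumulative fraction after k components = (λ_1 + ... + λ_k) / Σ λ:
  k = 1: 50/88 = 0.5682
  k = 2: (50 + 34)/88 = 84/88 = 0.9545
  k = 3: (50 + 34 + 4)/88 = 88/88 = 1

Summary (fraction, with percent):

explained: PC1 0.5682 (56.82%), PC2 0.3864 (38.64%), PC3 0.0455 (4.55%);  cumulative: 0.5682, 0.9545, 1


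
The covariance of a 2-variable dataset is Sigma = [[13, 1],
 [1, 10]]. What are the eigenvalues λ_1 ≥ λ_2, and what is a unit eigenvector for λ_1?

Step 1 — characteristic polynomial of 2×2 Sigma:
  det(Sigma - λI) = λ² - trace · λ + det = 0.
  trace = 13 + 10 = 23, det = 13·10 - (1)² = 129.
Step 2 — discriminant:
  Δ = trace² - 4·det = 529 - 516 = 13.
Step 3 — eigenvalues:
  λ = (trace ± √Δ)/2 = (23 ± 3.6056)/2,
  λ_1 = 13.3028,  λ_2 = 9.6972.

Step 4 — unit eigenvector for λ_1: solve (Sigma - λ_1 I)v = 0. First row:
  (13 - 13.3028)·v_x + (1)·v_y = 0, i.e. (-0.3028)·v_x + (1)·v_y = 0,
  so v ∝ (b, λ_1 - a) = (1, 0.3028) = u.
  ||u|| = √((1)² + (0.3028)²) = √(1.0917) ≈ 1.0448,
  v_1 = u/||u|| ≈ (0.9571, 0.2898) (||v_1|| = 1).

λ_1 = 13.3028,  λ_2 = 9.6972;  v_1 ≈ (0.9571, 0.2898)


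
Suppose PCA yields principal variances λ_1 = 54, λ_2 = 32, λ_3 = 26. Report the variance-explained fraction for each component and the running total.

Step 1 — total variance = trace(Sigma) = Σ λ_i = 54 + 32 + 26 = 112.

Step 2 — fraction explained by component i = λ_i / Σ λ:
  PC1: 54/112 = 0.4821
  PC2: 32/112 = 0.2857
  PC3: 26/112 = 0.2321

Step 3 — cumulative fraction after k components = (λ_1 + ... + λ_k) / Σ λ:
  k = 1: 54/112 = 0.4821
  k = 2: (54 + 32)/112 = 86/112 = 0.7679
  k = 3: (54 + 32 + 26)/112 = 112/112 = 1

Summary (fraction, with percent):

explained: PC1 0.4821 (48.21%), PC2 0.2857 (28.57%), PC3 0.2321 (23.21%);  cumulative: 0.4821, 0.7679, 1


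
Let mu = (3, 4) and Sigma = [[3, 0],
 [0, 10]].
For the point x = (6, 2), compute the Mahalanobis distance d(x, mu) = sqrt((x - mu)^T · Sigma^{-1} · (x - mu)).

Step 1 — centre the observation: (x - mu) = (3, -2).

Step 2 — invert Sigma. det(Sigma) = 3·10 - (0)² = 30.
  Sigma^{-1} = (1/det) · [[d, -b], [-b, a]] = [[0.3333, 0],
 [0, 0.1]].

Step 3 — form the quadratic (x - mu)^T · Sigma^{-1} · (x - mu):
  Sigma^{-1} · (x - mu) = (1, -0.2).
  (x - mu)^T · [Sigma^{-1} · (x - mu)] = (3)·(1) + (-2)·(-0.2) = 3.4.

Step 4 — take square root: d = √(3.4) ≈ 1.8439.

d(x, mu) = √(3.4) ≈ 1.8439


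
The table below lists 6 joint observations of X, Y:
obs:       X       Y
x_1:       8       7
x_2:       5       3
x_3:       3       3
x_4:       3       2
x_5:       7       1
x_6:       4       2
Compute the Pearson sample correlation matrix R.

Step 1 — column means:
  mean(X) = (8 + 5 + 3 + 3 + 7 + 4) / 6 = 30/6 = 5
  mean(Y) = (7 + 3 + 3 + 2 + 1 + 2) / 6 = 18/6 = 3

Step 2 — sample variances and covariances s[i,j] = (1/(n-1)) · Σ_k (x_{k,i} - mean_i) · (x_{k,j} - mean_j), with n-1 = 5:
  s[X,X] = ((3)·(3) + (0)·(0) + (-2)·(-2) + (-2)·(-2) + (2)·(2) + (-1)·(-1)) / 5 = 22/5 = 4.4
  s[X,Y] = ((3)·(4) + (0)·(0) + (-2)·(0) + (-2)·(-1) + (2)·(-2) + (-1)·(-1)) / 5 = 11/5 = 2.2
  s[Y,Y] = ((4)·(4) + (0)·(0) + (0)·(0) + (-1)·(-1) + (-2)·(-2) + (-1)·(-1)) / 5 = 22/5 = 4.4
  Sample standard deviations s_i = √(s[i,i]):
  s(X) = √(4.4) = 2.0976
  s(Y) = √(4.4) = 2.0976

Step 3 — r_{ij} = s_{ij} / (s_i · s_j):
  r[X,X] = 1 (diagonal).
  r[X,Y] = 2.2 / (2.0976 · 2.0976) = 2.2 / 4.4 = 0.5
  r[Y,Y] = 1 (diagonal).

R is symmetric with unit diagonal. Assembling:

R = [[1, 0.5],
 [0.5, 1]]


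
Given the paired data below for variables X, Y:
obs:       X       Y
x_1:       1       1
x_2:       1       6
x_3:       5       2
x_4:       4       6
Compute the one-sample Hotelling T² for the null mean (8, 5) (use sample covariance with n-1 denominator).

Step 1 — sample mean vector:
  mean(X) = (1 + 1 + 5 + 4) / 4 = 11/4 = 2.75
  mean(Y) = (1 + 6 + 2 + 6) / 4 = 15/4 = 3.75
  x̄ = (2.75, 3.75),  deviation x̄ - mu_0 = (2.75, 3.75) - (8, 5) = (-5.25, -1.25).

Step 2 — sample covariance matrix, S[i,j] = (1/(n-1)) · Σ_k (x_{k,i} - mean_i) · (x_{k,j} - mean_j), divisor n-1 = 3:
  S[X,X] = ((-1.75)·(-1.75) + (-1.75)·(-1.75) + (2.25)·(2.25) + (1.25)·(1.25)) / 3 = 12.75/3 = 4.25
  S[X,Y] = ((-1.75)·(-2.75) + (-1.75)·(2.25) + (2.25)·(-1.75) + (1.25)·(2.25)) / 3 = -0.25/3 = -0.0833
  S[Y,Y] = ((-2.75)·(-2.75) + (2.25)·(2.25) + (-1.75)·(-1.75) + (2.25)·(2.25)) / 3 = 20.75/3 = 6.9167
  S = [[4.25, -0.0833],
 [-0.0833, 6.9167]].

Step 3 — invert S. det(S) = 4.25·6.9167 - (-0.0833)² = 29.3889.
  S^{-1} = (1/det) · [[d, -b], [-b, a]] = [[0.2353, 0.0028],
 [0.0028, 0.1446]].

Step 4 — quadratic form (x̄ - mu_0)^T · S^{-1} · (x̄ - mu_0):
  S^{-1} · (x̄ - mu_0) = (-1.2391, -0.1957),
  (x̄ - mu_0)^T · [...] = (-5.25)·(-1.2391) + (-1.25)·(-0.1957) = 6.75.

Step 5 — scale by n: T² = 4 · 6.75 = 27.

T² ≈ 27


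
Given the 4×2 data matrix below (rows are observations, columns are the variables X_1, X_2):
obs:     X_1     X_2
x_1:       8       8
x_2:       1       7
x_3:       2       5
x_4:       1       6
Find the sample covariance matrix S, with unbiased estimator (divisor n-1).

Step 1 — column means:
  mean(X_1) = (8 + 1 + 2 + 1) / 4 = 12/4 = 3
  mean(X_2) = (8 + 7 + 5 + 6) / 4 = 26/4 = 6.5

Step 2 — sample covariance S[i,j] = (1/(n-1)) · Σ_k (x_{k,i} - mean_i) · (x_{k,j} - mean_j), with n-1 = 3.
  S[X_1,X_1] = ((5)·(5) + (-2)·(-2) + (-1)·(-1) + (-2)·(-2)) / 3 = 34/3 = 11.3333
  S[X_1,X_2] = ((5)·(1.5) + (-2)·(0.5) + (-1)·(-1.5) + (-2)·(-0.5)) / 3 = 9/3 = 3
  S[X_2,X_2] = ((1.5)·(1.5) + (0.5)·(0.5) + (-1.5)·(-1.5) + (-0.5)·(-0.5)) / 3 = 5/3 = 1.6667

S is symmetric (S[j,i] = S[i,j]). Assembling:

S = [[11.3333, 3],
 [3, 1.6667]]


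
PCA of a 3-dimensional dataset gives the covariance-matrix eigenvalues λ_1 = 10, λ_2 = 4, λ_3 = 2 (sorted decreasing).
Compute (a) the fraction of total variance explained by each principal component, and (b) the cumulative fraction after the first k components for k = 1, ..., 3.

Step 1 — total variance = trace(Sigma) = Σ λ_i = 10 + 4 + 2 = 16.

Step 2 — fraction explained by component i = λ_i / Σ λ:
  PC1: 10/16 = 0.625
  PC2: 4/16 = 0.25
  PC3: 2/16 = 0.125

Step 3 — cumulative fraction after k components = (λ_1 + ... + λ_k) / Σ λ:
  k = 1: 10/16 = 0.625
  k = 2: (10 + 4)/16 = 14/16 = 0.875
  k = 3: (10 + 4 + 2)/16 = 16/16 = 1

Summary (fraction, with percent):

explained: PC1 0.625 (62.5%), PC2 0.25 (25%), PC3 0.125 (12.5%);  cumulative: 0.625, 0.875, 1


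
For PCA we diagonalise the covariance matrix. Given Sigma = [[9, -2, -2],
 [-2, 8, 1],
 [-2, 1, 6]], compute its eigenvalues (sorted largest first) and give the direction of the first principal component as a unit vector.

Step 1 — characteristic polynomial p(λ) = det(λI - Sigma) = λ³ - tr·λ² + c_1·λ - det, where tr = trace, c_1 = sum of the principal 2×2 minors, det = det(Sigma):
  tr = 9 + 8 + 6 = 23,
  c_1 = (9·8 - (-2)²) + (9·6 - (-2)²) + (8·6 - (1)²) = 68 + 50 + 47 = 165,
  det = 9·(8·6 - (1)²) - (-2)·((-2)·6 - (1)·(-2)) + (-2)·((-2)·(1) - 8·(-2)) = 9·(47) - (-2)·(-10) + (-2)·(14) = 375.
  So p(λ) = λ³ - 23λ² + 165λ - 375.
Step 2 — look for an integer root (rational root theorem: any rational root is an integer divisor of 375). Testing λ = 5:
  p(5) = 125 - 575 + 825 - 375 = 0  ✓
  Dividing out (λ - 5): p(λ) = (λ - 5)(λ² - 18λ + 75).
Step 3 — remaining eigenvalues from the quadratic λ² - 18λ + 75 = 0:
  Δ = 18² - 4·75 = 324 - 300 = 24,  λ = (18 ± √24)/2 = (18 ± 4.899)/2 ≈ 11.4495 or 6.5505.
  Sorted: λ_1 = 11.4495,  λ_2 = 6.5505,  λ_3 = 5  (check: sum = 23 = tr ✓).

Step 4 — unit eigenvector for λ_1 ≈ 11.4495: v spans the null space of (Sigma - λ_1 I), whose rows are
  r_1 = (-2.4495, -2, -2),  r_2 = (-2, -3.4495, 1),  r_3 = (-2, 1, -5.4495).
  v is orthogonal to every row, so take v ∝ r_1 × r_2 = ((-2)·(1) - (-2)·(-3.4495), (-2)·(-2) - (-2.4495)·(1), (-2.4495)·(-3.4495) - (-2)·(-2)) ≈ (-8.899, 6.4495, 4.4495).
  Rescale (multiply by -1 so the first nonzero entry is positive): u = (8.899, -6.4495, -4.4495).
  ||u|| = √((8.899)² + (-6.4495)² + (-4.4495)²) = √(140.5857) ≈ 11.8569,  v_1 = u/||u|| ≈ (0.7505, -0.5439, -0.3753) (||v_1|| = 1).

λ_1 = 11.4495,  λ_2 = 6.5505,  λ_3 = 5;  v_1 ≈ (0.7505, -0.5439, -0.3753)
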